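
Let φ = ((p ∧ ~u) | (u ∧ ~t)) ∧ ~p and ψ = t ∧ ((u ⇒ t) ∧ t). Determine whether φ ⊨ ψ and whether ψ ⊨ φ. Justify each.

(⇒) fails and (⇐) fails.

[⇒] This fails. Under u = T, p = F, t = F, the left side is true but the right side is false.

[⇐] This fails. Under u = F, p = F, t = T, the left side is false but the right side is true.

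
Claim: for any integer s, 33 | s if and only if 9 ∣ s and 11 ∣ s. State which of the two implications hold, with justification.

Not equivalent: only (⇐) holds.

(→) This fails: take s = 33. Certainly 33 ∣ 33, but 9 ∤ 33.

(←) Suppose 9 ∣ s and 11 ∣ s. Any common multiple of 9 and 11 is a multiple of their lcm; here gcd(9, 11) = 1, so lcm(9, 11) = 9·11 = 99, so 99 ∣ s. Since 33 ∣ 99, it follows that 33 ∣ s.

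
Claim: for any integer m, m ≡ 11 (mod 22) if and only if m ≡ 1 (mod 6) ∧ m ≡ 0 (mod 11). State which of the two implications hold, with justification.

(←) If m ≡ 1 (mod 6) and m ≡ 0 (mod 11), then by the Chinese remainder theorem m ≡ 55 (mod 66). Since 55 ≡ 11 (mod 22) and 22 ∣ 66, we get m ≡ 11 (mod 22).

(→) This fails: m = 33 gives 33 ≡ 11 (mod 22) but 33 ≡ 3 (mod 6), so the conjunction on the right does not hold.

Only the converse holds.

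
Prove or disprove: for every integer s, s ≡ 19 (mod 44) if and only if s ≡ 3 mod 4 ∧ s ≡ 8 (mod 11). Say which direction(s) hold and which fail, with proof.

(→) Suppose s ≡ 19 (mod 44); write s = 44j + 19. Since 4 ∣ 44, reducing mod 4 gives s ≡ 19 ≡ 3 (mod 4); since 11 ∣ 44, reducing mod 11 gives s ≡ 19 ≡ 8 (mod 11).

(←) Conversely, if s ≡ 3 (mod 4) and s ≡ 8 (mod 11), then by the Chinese remainder theorem s ≡ 19 (mod 44). This is exactly s ≡ 19 (mod 44).

Both directions hold; the statement is true.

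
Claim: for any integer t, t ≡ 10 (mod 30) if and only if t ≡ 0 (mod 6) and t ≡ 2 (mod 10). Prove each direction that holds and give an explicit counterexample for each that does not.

[⇒] This fails: t = 10 gives 10 ≡ 10 (mod 30) but 10 ≡ 4 (mod 6), so the conjunction on the right does not hold.

[⇐] This fails: t = 12 satisfies both congruences on the right (12 ≡ 0 mod 6 and 12 ≡ 2 mod 10) yet 12 ≡ 12 (mod 30), not 10.

Neither direction holds.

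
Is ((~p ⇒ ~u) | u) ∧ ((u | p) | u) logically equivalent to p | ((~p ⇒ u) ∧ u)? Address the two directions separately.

(⇒) Assume the antecedent. If p is true, p | ((~p ⇒ u) ∧ u) reduces to true regardless of the other variables. If p is false, the antecedent forces (p = F, u = T), and p | ((~p ⇒ u) ∧ u) holds there. Either way p | ((~p ⇒ u) ∧ u) holds.

(⇐) Assume the antecedent. If p is true, the consequent reduces to true regardless of the other variables. If p is false, the antecedent forces (p = F, u = T), and the consequent holds there. Either way the consequent holds.

Both directions hold.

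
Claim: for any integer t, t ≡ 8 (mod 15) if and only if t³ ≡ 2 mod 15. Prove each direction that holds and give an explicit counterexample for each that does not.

[⇒] Suppose t ≡ 8 (mod 15). Write t = 15j + 8. Then (15j + 8)³ = 3375j³ + 5400j² + 2880j + 512 = 15(225j³ + 360j² + 192j + 34) + 2, so t³ ≡ 2 (mod 15).

[⇐] Conversely, suppose t³ ≡ 2 (mod 15). The only residue r in {0, …, 14} with r³ ≡ 2 (mod 15) is r = 8, so t ≡ 8 (mod 15).

The biconditional holds.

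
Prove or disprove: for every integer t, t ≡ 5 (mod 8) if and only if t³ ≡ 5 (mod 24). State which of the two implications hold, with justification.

(⇒) This fails: take t = 13. Then 13 ≡ 5 (mod 8), but 13³ = 2197 ≡ 13 (mod 24), not 5.

(⇐) Conversely, the residues r modulo 24 with r³ ≡ 5 (mod 24) are exactly {5}, and each is ≡ 5 (mod 8).

Not equivalent: only (⇐) holds.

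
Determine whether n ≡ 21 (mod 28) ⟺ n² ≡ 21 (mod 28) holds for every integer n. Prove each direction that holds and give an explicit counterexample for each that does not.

(←) This fails: take n = 7. Then 7² = 49 ≡ 21 (mod 28), yet 7 ≡ 7 (mod 28), not 21.

(→) Suppose n ≡ 21 (mod 28). Write n = 28j + 21. Then (28j + 21)² = 784j² + 1176j + 441 = 28(28j² + 42j + 15) + 21, so n² ≡ 21 (mod 28).

Not equivalent: only (⇒) holds.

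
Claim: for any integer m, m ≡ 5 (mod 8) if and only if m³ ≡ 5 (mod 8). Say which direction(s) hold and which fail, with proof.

Forward direction. Suppose m ≡ 5 (mod 8). Write m = 8j + 5. Then (8j + 5)³ = 512j³ + 960j² + 600j + 125 = 8(64j³ + 120j² + 75j + 15) + 5, so m³ ≡ 5 (mod 8).

Converse. Suppose m³ ≡ 5 (mod 8). The only residue r in {0, …, 7} with r³ ≡ 5 (mod 8) is r = 5, so m ≡ 5 (mod 8).

The biconditional holds.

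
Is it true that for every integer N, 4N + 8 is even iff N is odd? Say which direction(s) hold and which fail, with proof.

Only the converse holds.

(←) Suppose N is odd. Since 4 is even, 4N is even for every N, so 4N + 8 has the same parity as 8, which is even. Hence 4N + 8 is even.

(→) This fails: take N = 2. Then 4N + 8 = 16, which is even, yet N = 2 is even, not odd.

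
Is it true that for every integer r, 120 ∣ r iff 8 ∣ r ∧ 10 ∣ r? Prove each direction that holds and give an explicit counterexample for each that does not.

(⟹) If 120 ∣ r, write r = 120q. Since 120 = 15·8, r = 8·(15q), so 8 ∣ r; and since 120 = 12·10, r = 10·(12q), so 10 ∣ r.

(⟸) This fails: take r = 40. Both 8 ∣ 40 and 10 ∣ 40, yet 40 is not a multiple of 120 (since 40 = 0·120 + 40), so 120 ∤ 40.

The forward direction holds; the converse fails.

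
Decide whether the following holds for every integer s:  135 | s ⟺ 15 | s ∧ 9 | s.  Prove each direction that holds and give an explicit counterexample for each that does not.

(←) This fails: take s = 45. Both 15 ∣ 45 and 9 ∣ 45, yet 45 is not a multiple of 135 (since 45 = 0·135 + 45), so 135 ∤ 45.

(→) If 135 ∣ s, write s = 135q. Since 135 = 9·15, s = 15·(9q), so 15 ∣ s; and since 135 = 15·9, s = 9·(15q), so 9 ∣ s.

(⇒) holds; (⇐) fails.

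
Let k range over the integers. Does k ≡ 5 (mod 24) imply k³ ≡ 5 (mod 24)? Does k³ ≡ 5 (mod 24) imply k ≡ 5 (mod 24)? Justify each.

The biconditional holds.

(⇒) Suppose k ≡ 5 (mod 24). Write k = 24j + 5. Then (24j + 5)³ = 13824j³ + 8640j² + 1800j + 125 = 24(576j³ + 360j² + 75j + 5) + 5, so k³ ≡ 5 (mod 24).

(⇐) Conversely, suppose k³ ≡ 5 (mod 24). The only residue r in {0, …, 23} with r³ ≡ 5 (mod 24) is r = 5, so k ≡ 5 (mod 24).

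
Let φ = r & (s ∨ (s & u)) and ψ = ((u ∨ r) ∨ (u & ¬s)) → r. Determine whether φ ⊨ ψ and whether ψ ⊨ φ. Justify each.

(⇒) holds; (⇐) fails.

Forward direction. Assume the antecedent. If s is true, the antecedent forces (s = T, u = F, r = T) or (s = T, u = T, r = T), and ((u ∨ r) ∨ (u & ¬s)) → r holds there. If s is false, the antecedent cannot hold. Either way ((u ∨ r) ∨ (u & ¬s)) → r holds.

Converse. This fails. Under s = F, u = F, r = F, the left side is false but the right side is true.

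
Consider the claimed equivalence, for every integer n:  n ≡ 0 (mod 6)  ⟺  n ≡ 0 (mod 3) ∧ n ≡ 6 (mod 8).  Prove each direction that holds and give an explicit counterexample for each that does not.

Converse. If n ≡ 0 (mod 3) and n ≡ 6 (mod 8), then by the Chinese remainder theorem n ≡ 6 (mod 24). Since 6 ≡ 0 (mod 6) and 6 ∣ 24, we get n ≡ 0 (mod 6).

Forward direction. This fails: n = 0 gives 0 ≡ 0 (mod 6) but 0 ≡ 0 (mod 8), so the conjunction on the right does not hold.

(⇒) fails; (⇐) holds.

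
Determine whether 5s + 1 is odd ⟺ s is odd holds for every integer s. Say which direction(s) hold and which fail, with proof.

(⇒) fails and (⇐) fails.

(⟹) This fails: s = 4 gives 5s + 1 = 21, which is odd, but 4 is even, not odd.

(⟸) This also fails: s = 7 is odd, but 5s + 1 = 36 is even, not odd.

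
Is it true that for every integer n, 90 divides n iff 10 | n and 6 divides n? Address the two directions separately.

(⇒) If 90 ∣ n, write n = 90q. Since 90 = 9·10, n = 10·(9q), so 10 ∣ n; and since 90 = 15·6, n = 6·(15q), so 6 ∣ n.

(⇐) This fails: take n = 30. Both 10 ∣ 30 and 6 ∣ 30, yet 30 is not a multiple of 90 (since 30 = 0·90 + 30), so 90 ∤ 30.

Only the forward direction holds.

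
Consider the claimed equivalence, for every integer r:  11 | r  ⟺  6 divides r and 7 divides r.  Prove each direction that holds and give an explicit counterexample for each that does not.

(⇒) This fails: take r = 11. Certainly 11 ∣ 11, but 6 ∤ 11.

(⇐) This fails: take r = 42. Both 6 ∣ 42 and 7 ∣ 42, yet 42 is not a multiple of 11 (since 42 = 3·11 + 9), so 11 ∤ 42.

Neither implication holds.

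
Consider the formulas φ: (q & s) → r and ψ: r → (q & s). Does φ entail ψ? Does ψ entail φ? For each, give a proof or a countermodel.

(⇒) fails and (⇐) fails.

Forward direction. This fails. Under q = F, s = F, r = T, the left side is true but the right side is false.

Converse. This fails. Under q = T, s = T, r = F, the left side is false but the right side is true.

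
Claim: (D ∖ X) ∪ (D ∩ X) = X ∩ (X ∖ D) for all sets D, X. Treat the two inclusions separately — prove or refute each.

Forward inclusion. This inclusion fails. Take D = {1}, X = ∅; then 1 ∈ (D ∖ X) ∪ (D ∩ X) but 1 ∉ X ∩ (X ∖ D).

Reverse inclusion. This inclusion fails. Take D = ∅, X = {1}; then 1 ∈ X ∩ (X ∖ D) but 1 ∉ (D ∖ X) ∪ (D ∩ X).

Neither inclusion holds.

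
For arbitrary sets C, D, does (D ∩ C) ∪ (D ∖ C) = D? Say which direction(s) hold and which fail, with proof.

(⟹) Let x ∈ (D ∩ C) ∪ (D ∖ C). Then either x ∈ D and x ∉ C; or x ∈ C ∩ D. In each case x ∈ D, so (D ∩ C) ∪ (D ∖ C) ⊆ D.

(⟸) Let x ∈ D. Then either x ∈ D and x ∉ C; or x ∈ C ∩ D. In each case x ∈ (D ∩ C) ∪ (D ∖ C), so D ⊆ (D ∩ C) ∪ (D ∖ C).

Both inclusions hold.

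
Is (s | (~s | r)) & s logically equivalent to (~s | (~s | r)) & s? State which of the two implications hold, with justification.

(⇒) fails; (⇐) holds.

(⇐) Assume the antecedent. If s is true, (s | (~s | r)) & s reduces to true regardless of the other variables. If s is false, the antecedent cannot hold. Either way (s | (~s | r)) & s holds.

(⇒) This fails. Under s = T, r = F, the left side is true but the right side is false.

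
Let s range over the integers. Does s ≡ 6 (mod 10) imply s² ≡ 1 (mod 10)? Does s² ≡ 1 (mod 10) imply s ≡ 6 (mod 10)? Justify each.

Neither implication holds.

Forward direction. This fails: take s = 6. Then 6 ≡ 6 (mod 10), but 6² = 36 ≡ 6 (mod 10), not 1.

Converse. This fails: take s = 1. Then 1² = 1 ≡ 1 (mod 10), yet 1 ≡ 1 (mod 10), not 6.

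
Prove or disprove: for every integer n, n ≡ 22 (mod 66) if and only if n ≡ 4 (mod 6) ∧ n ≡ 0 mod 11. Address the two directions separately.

(←) If n ≡ 4 (mod 6) and n ≡ 0 (mod 11), then by the Chinese remainder theorem n ≡ 22 (mod 66). This is exactly n ≡ 22 (mod 66).

(→) Suppose n ≡ 22 (mod 66); write n = 66j + 22. Since 6 ∣ 66, reducing mod 6 gives n ≡ 22 ≡ 4 (mod 6); since 11 ∣ 66, reducing mod 11 gives n ≡ 22 ≡ 0 (mod 11).

Both directions hold.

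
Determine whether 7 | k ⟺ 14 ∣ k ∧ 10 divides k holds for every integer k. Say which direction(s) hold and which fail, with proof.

Only the converse holds.

(→) This fails: take k = 7. Certainly 7 ∣ 7, but 14 ∤ 7.

(←) Suppose 14 ∣ k and 10 ∣ k. Any common multiple of 14 and 10 is a multiple of their lcm; here lcm(14, 10) = 14·10/gcd(14, 10) = 140/2 = 70, so 70 ∣ k. Since 7 ∣ 70, it follows that 7 ∣ k.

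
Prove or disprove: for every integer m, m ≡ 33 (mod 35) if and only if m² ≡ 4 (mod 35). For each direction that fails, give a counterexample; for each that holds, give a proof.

(⟹) Suppose m ≡ 33 (mod 35). Write m = 35j + 33. Then (35j + 33)² = 1225j² + 2310j + 1089 = 35(35j² + 66j + 31) + 4, so m² ≡ 4 (mod 35).

(⟸) This fails: take m = 2. Then 2² = 4 ≡ 4 (mod 35), yet 2 ≡ 2 (mod 35), not 33.

(⇒) holds; (⇐) fails.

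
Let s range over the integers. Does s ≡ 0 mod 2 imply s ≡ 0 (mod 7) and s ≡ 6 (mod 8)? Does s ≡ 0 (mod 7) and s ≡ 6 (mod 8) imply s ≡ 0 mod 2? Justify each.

(⇒) fails; (⇐) holds.

(⟹) This fails: s = 0 gives 0 ≡ 0 (mod 2) but 0 ≡ 0 (mod 8), so the conjunction on the right does not hold.

(⟸) Conversely, if s ≡ 0 (mod 7) and s ≡ 6 (mod 8), then by the Chinese remainder theorem s ≡ 14 (mod 56). Since 14 ≡ 0 (mod 2) and 2 ∣ 56, we get s ≡ 0 (mod 2).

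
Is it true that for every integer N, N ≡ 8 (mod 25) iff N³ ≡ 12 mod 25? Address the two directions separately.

Forward direction. Suppose N ≡ 8 (mod 25). Write N = 25j + 8. Then (25j + 8)³ = 15625j³ + 15000j² + 4800j + 512 = 25(625j³ + 600j² + 192j + 20) + 12, so N³ ≡ 12 (mod 25).

Converse. Suppose N³ ≡ 12 (mod 25). The only residue r in {0, …, 24} with r³ ≡ 12 (mod 25) is r = 8, so N ≡ 8 (mod 25).

Equivalent; both directions hold.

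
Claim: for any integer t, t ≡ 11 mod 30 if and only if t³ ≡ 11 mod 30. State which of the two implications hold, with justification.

Both implications hold.

(→) Suppose t ≡ 11 mod 30. Write t = 30j + 11. Then (30j + 11)³ = 27000j³ + 29700j² + 10890j + 1331 = 30(900j³ + 990j² + 363j + 44) + 11, so t³ ≡ 11 (mod 30).

(←) Conversely, suppose t³ ≡ 11 (mod 30). The only residue r in {0, …, 29} with r³ ≡ 11 (mod 30) is r = 11, so t ≡ 11 (mod 30).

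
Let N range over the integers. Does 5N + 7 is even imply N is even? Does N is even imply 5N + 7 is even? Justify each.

Forward direction. This fails: N = 7 gives 5N + 7 = 42, which is even, but 7 is odd, not even.

Converse. This also fails: N = 0 is even, but 5N + 7 = 7 is odd, not even.

Neither direction holds.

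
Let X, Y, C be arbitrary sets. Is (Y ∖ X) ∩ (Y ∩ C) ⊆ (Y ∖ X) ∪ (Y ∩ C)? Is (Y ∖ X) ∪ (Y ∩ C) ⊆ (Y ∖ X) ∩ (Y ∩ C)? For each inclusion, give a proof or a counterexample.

(⊆) holds; (⊇) fails.

Forward inclusion. Let x ∈ (Y ∖ X) ∩ (Y ∩ C). Then x ∈ Y ∩ C and x ∉ X, from which x ∈ (Y ∖ X) ∪ (Y ∩ C).

Reverse inclusion. This inclusion fails. Take X = ∅, Y = {1}, C = ∅; then 1 ∈ (Y ∖ X) ∪ (Y ∩ C) but 1 ∉ (Y ∖ X) ∩ (Y ∩ C).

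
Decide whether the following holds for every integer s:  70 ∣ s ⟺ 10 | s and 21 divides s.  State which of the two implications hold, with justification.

(⇒) fails; (⇐) holds.

Forward direction. This fails: take s = 70. Certainly 70 ∣ 70, but 21 ∤ 70.

Converse. Suppose 10 ∣ s and 21 ∣ s. Any common multiple of 10 and 21 is a multiple of their lcm; here gcd(10, 21) = 1, so lcm(10, 21) = 10·21 = 210, so 210 ∣ s. Since 70 ∣ 210, it follows that 70 ∣ s.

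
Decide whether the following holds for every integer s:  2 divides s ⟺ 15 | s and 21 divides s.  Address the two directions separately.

(⇒) fails and (⇐) fails.

(→) This fails: take s = 2. Certainly 2 ∣ 2, but 15 ∤ 2.

(←) This fails: take s = 105. Both 15 ∣ 105 and 21 ∣ 105, yet 105 is not a multiple of 2 (since 105 = 52·2 + 1), so 2 ∤ 105.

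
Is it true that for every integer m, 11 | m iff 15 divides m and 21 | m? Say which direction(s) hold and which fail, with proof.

(⟹) This fails: take m = 11. Certainly 11 ∣ 11, but 15 ∤ 11.

(⟸) This fails: take m = 105. Both 15 ∣ 105 and 21 ∣ 105, yet 105 is not a multiple of 11 (since 105 = 9·11 + 6), so 11 ∤ 105.

Neither direction holds.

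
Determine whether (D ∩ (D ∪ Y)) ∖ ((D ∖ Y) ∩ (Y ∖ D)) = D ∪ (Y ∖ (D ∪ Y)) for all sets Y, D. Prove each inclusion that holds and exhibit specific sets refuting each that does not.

Both inclusions hold.

(⊇) Let x ∈ D ∪ (Y ∖ (D ∪ Y)). Then either x ∈ D and x ∉ Y; or x ∈ Y ∩ D. In each case x ∈ (D ∩ (D ∪ Y)) ∖ ((D ∖ Y) ∩ (Y ∖ D)), so D ∪ (Y ∖ (D ∪ Y)) ⊆ (D ∩ (D ∪ Y)) ∖ ((D ∖ Y) ∩ (Y ∖ D)).

(⊆) Let x ∈ (D ∩ (D ∪ Y)) ∖ ((D ∖ Y) ∩ (Y ∖ D)). Then either x ∈ D and x ∉ Y; or x ∈ Y ∩ D. In each case x ∈ D ∪ (Y ∖ (D ∪ Y)), so (D ∩ (D ∪ Y)) ∖ ((D ∖ Y) ∩ (Y ∖ D)) ⊆ D ∪ (Y ∖ (D ∪ Y)).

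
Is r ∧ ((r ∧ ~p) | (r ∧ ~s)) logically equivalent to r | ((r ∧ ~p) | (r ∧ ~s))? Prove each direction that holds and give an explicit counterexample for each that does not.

(→) Assume the antecedent. If p is true, the antecedent forces (p = T, r = T, s = F), and r | ((r ∧ ~p) | (r ∧ ~s)) holds there. If p is false, the antecedent forces (p = F, r = T, s = F) or (p = F, r = T, s = T), and r | ((r ∧ ~p) | (r ∧ ~s)) holds there. Either way r | ((r ∧ ~p) | (r ∧ ~s)) holds.

(←) This fails. Under p = T, r = T, s = T, the left side is false but the right side is true.

Not equivalent: only (⇒) holds.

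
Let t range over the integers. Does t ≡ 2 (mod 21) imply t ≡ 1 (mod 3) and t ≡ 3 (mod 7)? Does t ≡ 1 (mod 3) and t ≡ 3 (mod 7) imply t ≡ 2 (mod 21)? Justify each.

Both directions fail.

(⟹) This fails: t = 2 gives 2 ≡ 2 (mod 21) but 2 ≡ 2 (mod 3), so the conjunction on the right does not hold.

(⟸) This fails: t = 10 satisfies both congruences on the right (10 ≡ 1 mod 3 and 10 ≡ 3 mod 7) yet 10 ≡ 10 (mod 21), not 2.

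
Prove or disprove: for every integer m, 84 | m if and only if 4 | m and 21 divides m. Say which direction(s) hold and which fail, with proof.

(⇒) If 84 ∣ m, write m = 84q. Since 84 = 21·4, m = 4·(21q), so 4 ∣ m; and since 84 = 4·21, m = 21·(4q), so 21 ∣ m.

(⇐) Suppose 4 ∣ m and 21 ∣ m. Any common multiple of 4 and 21 is a multiple of their lcm; here gcd(4, 21) = 1, so lcm(4, 21) = 4·21 = 84, so 84 ∣ m.

Equivalent; both directions hold.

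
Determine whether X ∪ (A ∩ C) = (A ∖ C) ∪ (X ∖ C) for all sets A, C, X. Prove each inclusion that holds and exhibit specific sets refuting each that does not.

Neither inclusion holds.

Forward inclusion. This inclusion fails. Take A = {1}, C = {1}, X = ∅; then 1 ∈ X ∪ (A ∩ C) but 1 ∉ (A ∖ C) ∪ (X ∖ C).

Reverse inclusion. This inclusion fails. Take A = {1}, C = ∅, X = ∅; then 1 ∈ (A ∖ C) ∪ (X ∖ C) but 1 ∉ X ∪ (A ∩ C).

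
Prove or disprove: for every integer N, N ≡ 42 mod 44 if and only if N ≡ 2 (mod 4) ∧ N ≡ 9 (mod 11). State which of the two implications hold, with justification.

[⇒] Suppose N ≡ 42 (mod 44); write N = 44j + 42. Since 4 ∣ 44, reducing mod 4 gives N ≡ 42 ≡ 2 (mod 4); since 11 ∣ 44, reducing mod 11 gives N ≡ 42 ≡ 9 (mod 11).

[⇐] Conversely, if N ≡ 2 (mod 4) and N ≡ 9 (mod 11), then by the Chinese remainder theorem N ≡ 42 (mod 44). This is exactly N ≡ 42 (mod 44).

Both directions hold; the statement is true.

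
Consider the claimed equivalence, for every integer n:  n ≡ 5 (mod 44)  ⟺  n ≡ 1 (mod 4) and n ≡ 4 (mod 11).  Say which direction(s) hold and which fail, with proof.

Neither implication holds.

(⇒) This fails: n = 5 gives 5 ≡ 5 (mod 44) but 5 ≡ 5 (mod 11), so the conjunction on the right does not hold.

(⇐) This fails: n = 37 satisfies both congruences on the right (37 ≡ 1 mod 4 and 37 ≡ 4 mod 11) yet 37 ≡ 37 (mod 44), not 5.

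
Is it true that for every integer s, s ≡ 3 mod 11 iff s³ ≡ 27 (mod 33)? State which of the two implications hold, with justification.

Only the converse holds.

(⇐) The residues r modulo 33 with r³ ≡ 27 (mod 33) are exactly {3}, and each is ≡ 3 (mod 11).

(⇒) This fails: take s = 14. Then 14 ≡ 3 (mod 11), but 14³ = 2744 ≡ 5 (mod 33), not 27.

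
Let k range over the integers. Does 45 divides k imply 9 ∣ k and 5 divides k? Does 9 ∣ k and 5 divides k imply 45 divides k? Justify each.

The biconditional holds.

(⟹) If 45 ∣ k, write k = 45q. Since 45 = 5·9, k = 9·(5q), so 9 ∣ k; and since 45 = 9·5, k = 5·(9q), so 5 ∣ k.

(⟸) Suppose 9 ∣ k and 5 ∣ k. Any common multiple of 9 and 5 is a multiple of their lcm; here gcd(9, 5) = 1, so lcm(9, 5) = 9·5 = 45, so 45 ∣ k.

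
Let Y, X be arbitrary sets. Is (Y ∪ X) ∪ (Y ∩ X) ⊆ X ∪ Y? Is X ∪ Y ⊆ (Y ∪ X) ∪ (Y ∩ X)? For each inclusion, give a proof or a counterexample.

The two sets are equal.

(⟹) Let x ∈ (Y ∪ X) ∪ (Y ∩ X). Then either x ∈ Y and x ∉ X; or x ∈ X and x ∉ Y; or x ∈ Y ∩ X. In each case x ∈ X ∪ Y, so (Y ∪ X) ∪ (Y ∩ X) ⊆ X ∪ Y.

(⟸) Let x ∈ X ∪ Y. Then either x ∈ Y and x ∉ X; or x ∈ X and x ∉ Y; or x ∈ Y ∩ X. In each case x ∈ (Y ∪ X) ∪ (Y ∩ X), so X ∪ Y ⊆ (Y ∪ X) ∪ (Y ∩ X).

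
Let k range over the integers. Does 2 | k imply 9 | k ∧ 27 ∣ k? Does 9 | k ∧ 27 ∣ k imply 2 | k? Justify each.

Neither direction holds.

[⇒] This fails: take k = 2. Certainly 2 ∣ 2, but 9 ∤ 2.

[⇐] This fails: take k = 27. Both 9 ∣ 27 and 27 ∣ 27, yet 27 is not a multiple of 2 (since 27 = 13·2 + 1), so 2 ∤ 27.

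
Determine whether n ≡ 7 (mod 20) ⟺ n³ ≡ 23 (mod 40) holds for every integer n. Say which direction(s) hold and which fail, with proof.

Only the reverse direction holds.

[⇒] This fails: take n = 27. Then 27 ≡ 7 (mod 20), but 27³ = 19683 ≡ 3 (mod 40), not 23.

[⇐] Conversely, the residues r modulo 40 with r³ ≡ 23 (mod 40) are exactly {7}, and each is ≡ 7 (mod 20).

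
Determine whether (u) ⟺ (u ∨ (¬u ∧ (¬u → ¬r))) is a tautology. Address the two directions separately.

(⟸) This fails. Under r = F, u = F, the left side is false but the right side is true.

(⟹) Assume the antecedent. If r is true, the antecedent forces (r = T, u = T), and u ∨ (¬u ∧ (¬u → ¬r)) holds there. If r is false, u ∨ (¬u ∧ (¬u → ¬r)) reduces to true regardless of the other variables. Either way u ∨ (¬u ∧ (¬u → ¬r)) holds.

Not equivalent: only (⇒) holds.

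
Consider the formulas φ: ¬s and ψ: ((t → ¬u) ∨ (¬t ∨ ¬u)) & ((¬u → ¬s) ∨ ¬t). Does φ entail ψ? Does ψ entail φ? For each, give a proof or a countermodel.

Neither direction holds.

[⇒] This fails. Under s = F, u = T, t = T, the left side is true but the right side is false.

[⇐] This fails. Under s = T, u = F, t = F, the left side is false but the right side is true.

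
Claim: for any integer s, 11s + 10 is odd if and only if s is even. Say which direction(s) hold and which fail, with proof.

Forward direction. This fails: s = 7 gives 11s + 10 = 87, which is odd, but 7 is odd, not even.

Converse. This also fails: s = 2 is even, but 11s + 10 = 32 is even, not odd.

Neither direction holds.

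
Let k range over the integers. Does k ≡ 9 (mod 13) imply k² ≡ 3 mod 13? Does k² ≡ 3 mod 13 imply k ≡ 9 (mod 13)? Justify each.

(→) Suppose k ≡ 9 (mod 13). Write k = 13j + 9. Then (13j + 9)² = 169j² + 234j + 81 = 13(13j² + 18j + 6) + 3, so k² ≡ 3 (mod 13).

(←) This fails: take k = 4. Then 4² = 16 ≡ 3 (mod 13), yet 4 ≡ 4 (mod 13), not 9.

Only the forward direction holds.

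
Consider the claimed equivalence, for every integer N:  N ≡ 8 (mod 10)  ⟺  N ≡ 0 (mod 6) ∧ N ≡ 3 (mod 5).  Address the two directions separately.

(⟹) This fails: N = 8 gives 8 ≡ 8 (mod 10) but 8 ≡ 2 (mod 6), so the conjunction on the right does not hold.

(⟸) Conversely, if N ≡ 0 (mod 6) and N ≡ 3 (mod 5), then by the Chinese remainder theorem N ≡ 18 (mod 30). Since 18 ≡ 8 (mod 10) and 10 ∣ 30, we get N ≡ 8 (mod 10).

(⇒) fails; (⇐) holds.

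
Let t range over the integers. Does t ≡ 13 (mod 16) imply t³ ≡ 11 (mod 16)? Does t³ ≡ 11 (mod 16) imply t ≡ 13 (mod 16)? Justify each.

Forward direction. This fails: take t = 13. Then 13 ≡ 13 (mod 16), but 13³ = 2197 ≡ 5 (mod 16), not 11.

Converse. This fails: take t = 3. Then 3³ = 27 ≡ 11 (mod 16), yet 3 ≡ 3 (mod 16), not 13.

Neither implication holds.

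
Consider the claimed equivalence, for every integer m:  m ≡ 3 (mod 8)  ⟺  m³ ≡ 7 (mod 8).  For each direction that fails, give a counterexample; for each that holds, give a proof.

(⇒) fails and (⇐) fails.

(⇒) This fails: take m = 3. Then 3 ≡ 3 (mod 8), but 3³ = 27 ≡ 3 (mod 8), not 7.

(⇐) This fails: take m = 7. Then 7³ = 343 ≡ 7 (mod 8), yet 7 ≡ 7 (mod 8), not 3.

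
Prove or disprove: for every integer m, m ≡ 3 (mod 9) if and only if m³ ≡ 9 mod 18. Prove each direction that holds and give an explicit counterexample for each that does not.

Neither implication holds.

(⟹) This fails: take m = 12. Then 12 ≡ 3 (mod 9), but 12³ = 1728 ≡ 0 (mod 18), not 9.

(⟸) This fails: take m = 9. Then 9³ = 729 ≡ 9 (mod 18), yet 9 ≡ 0 (mod 9), not 3.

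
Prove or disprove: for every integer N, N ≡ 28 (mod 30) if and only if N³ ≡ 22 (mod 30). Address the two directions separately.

Both directions hold.

[⇐] Suppose N³ ≡ 22 (mod 30). The only residue r in {0, …, 29} with r³ ≡ 22 (mod 30) is r = 28, so N ≡ 28 (mod 30).

[⇒] Suppose N ≡ 28 (mod 30). Write N = 30j + 28. Then (30j + 28)³ = 27000j³ + 75600j² + 70560j + 21952 = 30(900j³ + 2520j² + 2352j + 731) + 22, so N³ ≡ 22 (mod 30).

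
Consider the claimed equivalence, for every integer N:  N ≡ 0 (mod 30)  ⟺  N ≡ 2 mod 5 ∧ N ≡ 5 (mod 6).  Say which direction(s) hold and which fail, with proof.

(⇒) This fails: N = 0 gives 0 ≡ 0 (mod 30) but 0 ≡ 0 (mod 5), so the conjunction on the right does not hold.

(⇐) This fails: N = 17 satisfies both congruences on the right (17 ≡ 2 mod 5 and 17 ≡ 5 mod 6) yet 17 ≡ 17 (mod 30), not 0.

Neither direction holds.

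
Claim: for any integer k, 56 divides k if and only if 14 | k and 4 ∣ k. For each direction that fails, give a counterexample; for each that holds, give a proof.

[⇒] If 56 ∣ k, write k = 56q. Since 56 = 4·14, k = 14·(4q), so 14 ∣ k; and since 56 = 14·4, k = 4·(14q), so 4 ∣ k.

[⇐] This fails: take k = 28. Both 14 ∣ 28 and 4 ∣ 28, yet 28 is not a multiple of 56 (since 28 = 0·56 + 28), so 56 ∤ 28.

Only the forward implication holds.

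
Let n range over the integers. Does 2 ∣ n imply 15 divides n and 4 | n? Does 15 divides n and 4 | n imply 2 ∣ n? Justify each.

Only the reverse direction holds.

[⇒] This fails: take n = 2. Certainly 2 ∣ 2, but 15 ∤ 2.

[⇐] Suppose 15 ∣ n and 4 ∣ n. Any common multiple of 15 and 4 is a multiple of their lcm; here gcd(15, 4) = 1, so lcm(15, 4) = 15·4 = 60, so 60 ∣ n. Since 2 ∣ 60, it follows that 2 ∣ n.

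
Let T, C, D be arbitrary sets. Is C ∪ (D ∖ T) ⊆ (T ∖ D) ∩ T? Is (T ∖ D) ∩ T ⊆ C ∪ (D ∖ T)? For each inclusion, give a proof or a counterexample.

Neither inclusion holds.

(⊆) This inclusion fails. Take T = ∅, C = {1}, D = ∅; then 1 ∈ C ∪ (D ∖ T) but 1 ∉ (T ∖ D) ∩ T.

(⊇) This inclusion fails. Take T = {1}, C = ∅, D = ∅; then 1 ∈ (T ∖ D) ∩ T but 1 ∉ C ∪ (D ∖ T).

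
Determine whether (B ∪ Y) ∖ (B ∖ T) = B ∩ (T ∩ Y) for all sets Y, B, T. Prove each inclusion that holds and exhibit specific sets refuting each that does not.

(⊆) This inclusion fails. Take Y = {1}, B = ∅, T = ∅; then 1 ∈ (B ∪ Y) ∖ (B ∖ T) but 1 ∉ B ∩ (T ∩ Y).

(⊇) Let x ∈ B ∩ (T ∩ Y). Then x ∈ Y ∩ B ∩ T, from which x ∈ (B ∪ Y) ∖ (B ∖ T).

Only the reverse inclusion holds.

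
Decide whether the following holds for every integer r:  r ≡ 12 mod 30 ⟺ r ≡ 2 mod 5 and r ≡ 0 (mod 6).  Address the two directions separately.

(⟹) Suppose r ≡ 12 (mod 30); write r = 30j + 12. Since 5 ∣ 30, reducing mod 5 gives r ≡ 12 ≡ 2 (mod 5); since 6 ∣ 30, reducing mod 6 gives r ≡ 12 ≡ 0 (mod 6).

(⟸) Conversely, if r ≡ 2 (mod 5) and r ≡ 0 (mod 6), then by the Chinese remainder theorem r ≡ 12 (mod 30). This is exactly r ≡ 12 (mod 30).

Both directions hold.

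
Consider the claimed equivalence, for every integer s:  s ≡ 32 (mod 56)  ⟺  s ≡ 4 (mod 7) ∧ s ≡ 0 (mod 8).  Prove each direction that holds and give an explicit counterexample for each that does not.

Both directions hold.

[⇒] Suppose s ≡ 32 (mod 56); write s = 56j + 32. Since 7 ∣ 56, reducing mod 7 gives s ≡ 32 ≡ 4 (mod 7); since 8 ∣ 56, reducing mod 8 gives s ≡ 32 ≡ 0 (mod 8).

[⇐] Conversely, if s ≡ 4 (mod 7) and s ≡ 0 (mod 8), then by the Chinese remainder theorem s ≡ 32 (mod 56). This is exactly s ≡ 32 (mod 56).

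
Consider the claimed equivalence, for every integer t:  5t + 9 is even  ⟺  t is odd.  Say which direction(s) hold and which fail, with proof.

Both directions hold.

(⇒) Suppose 5t + 9 is even. Since 5 is odd, 5t and t have the same parity, so 5t + 9 ≡ t + 9 (mod 2). As 9 is odd, 5t + 9 is even exactly when t is odd. Thus t is odd.

(⇐) Conversely, suppose t is odd; write t = 2j + 1. Then 5t + 9 = 5·(2j + 1) + 9 = 2·5j + 14, which is even.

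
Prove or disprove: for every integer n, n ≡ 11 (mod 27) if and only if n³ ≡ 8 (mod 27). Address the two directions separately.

(←) This fails: take n = 2. Then 2³ = 8 ≡ 8 (mod 27), yet 2 ≡ 2 (mod 27), not 11.

(→) Suppose n ≡ 11 (mod 27). Write n = 27j + 11. Then (27j + 11)³ = 19683j³ + 24057j² + 9801j + 1331 = 27(729j³ + 891j² + 363j + 49) + 8, so n³ ≡ 8 (mod 27).

Only the forward direction holds.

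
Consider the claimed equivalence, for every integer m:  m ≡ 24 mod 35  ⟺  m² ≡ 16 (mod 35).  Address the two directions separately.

Forward direction. Suppose m ≡ 24 mod 35. Write m = 35j + 24. Then (35j + 24)² = 1225j² + 1680j + 576 = 35(35j² + 48j + 16) + 16, so m² ≡ 16 (mod 35).

Converse. This fails: take m = 4. Then 4² = 16 ≡ 16 (mod 35), yet 4 ≡ 4 (mod 35), not 24.

(⇒) holds; (⇐) fails.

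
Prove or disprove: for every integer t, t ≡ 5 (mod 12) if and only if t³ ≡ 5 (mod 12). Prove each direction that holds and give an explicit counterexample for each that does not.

Both directions hold; the statement is true.

(⇒) Suppose t ≡ 5 (mod 12). Write t = 12j + 5. Then (12j + 5)³ = 1728j³ + 2160j² + 900j + 125 = 12(144j³ + 180j² + 75j + 10) + 5, so t³ ≡ 5 (mod 12).

(⇐) Conversely, suppose t³ ≡ 5 (mod 12). The only residue r in {0, …, 11} with r³ ≡ 5 (mod 12) is r = 5, so t ≡ 5 (mod 12).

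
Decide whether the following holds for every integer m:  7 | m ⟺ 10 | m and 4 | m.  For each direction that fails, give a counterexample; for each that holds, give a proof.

(⟹) This fails: take m = 7. Certainly 7 ∣ 7, but 10 ∤ 7.

(⟸) This fails: take m = 20. Both 10 ∣ 20 and 4 ∣ 20, yet 20 is not a multiple of 7 (since 20 = 2·7 + 6), so 7 ∤ 20.

Neither direction holds.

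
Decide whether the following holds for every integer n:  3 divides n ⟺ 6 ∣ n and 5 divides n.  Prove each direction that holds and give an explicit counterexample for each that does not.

(⟹) This fails: take n = 3. Certainly 3 ∣ 3, but 6 ∤ 3.

(⟸) Suppose 6 ∣ n and 5 ∣ n. Any common multiple of 6 and 5 is a multiple of their lcm; here gcd(6, 5) = 1, so lcm(6, 5) = 6·5 = 30, so 30 ∣ n. Since 3 ∣ 30, it follows that 3 ∣ n.

Not equivalent: only (⇐) holds.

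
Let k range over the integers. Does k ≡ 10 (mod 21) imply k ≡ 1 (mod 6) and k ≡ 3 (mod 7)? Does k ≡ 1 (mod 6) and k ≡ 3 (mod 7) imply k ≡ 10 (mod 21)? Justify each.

(⟹) This fails: k = 10 gives 10 ≡ 10 (mod 21) but 10 ≡ 4 (mod 6), so the conjunction on the right does not hold.

(⟸) Conversely, if k ≡ 1 (mod 6) and k ≡ 3 (mod 7), then by the Chinese remainder theorem k ≡ 31 (mod 42). Since 31 ≡ 10 (mod 21) and 21 ∣ 42, we get k ≡ 10 (mod 21).

Only the reverse direction holds.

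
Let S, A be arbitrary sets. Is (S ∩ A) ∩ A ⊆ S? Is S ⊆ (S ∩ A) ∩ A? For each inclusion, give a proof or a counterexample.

(⊆) Let x ∈ (S ∩ A) ∩ A. Then x ∈ S ∩ A, from which x ∈ S.

(⊇) This inclusion fails. Take S = {1}, A = ∅; then 1 ∈ S but 1 ∉ (S ∩ A) ∩ A.

(⊆) holds; (⊇) fails.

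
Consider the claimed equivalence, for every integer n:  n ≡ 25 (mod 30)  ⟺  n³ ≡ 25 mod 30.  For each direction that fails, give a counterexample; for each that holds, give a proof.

Both directions hold.

Forward direction. Suppose n ≡ 25 (mod 30). Write n = 30j + 25. Then (30j + 25)³ = 27000j³ + 67500j² + 56250j + 15625 = 30(900j³ + 2250j² + 1875j + 520) + 25, so n³ ≡ 25 (mod 30).

Converse. Suppose n³ ≡ 25 (mod 30). The only residue r in {0, …, 29} with r³ ≡ 25 (mod 30) is r = 25, so n ≡ 25 (mod 30).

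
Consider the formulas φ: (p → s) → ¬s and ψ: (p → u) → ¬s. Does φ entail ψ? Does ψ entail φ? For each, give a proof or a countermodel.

(←) This fails. Under p = T, u = F, s = T, the left side is false but the right side is true.

(→) Assume the antecedent. If p is true, the antecedent forces (p = T, u = F, s = F) or (p = T, u = T, s = F), and (p → u) → ¬s holds there. If p is false, the antecedent forces (p = F, u = F, s = F) or (p = F, u = T, s = F), and (p → u) → ¬s holds there. Either way (p → u) → ¬s holds.

Not equivalent: only (⇒) holds.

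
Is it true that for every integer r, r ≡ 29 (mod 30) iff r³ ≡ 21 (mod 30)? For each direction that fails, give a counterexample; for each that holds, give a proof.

Both directions fail.

[⇒] This fails: take r = 29. Then 29 ≡ 29 (mod 30), but 29³ = 24389 ≡ 29 (mod 30), not 21.

[⇐] This fails: take r = 21. Then 21³ = 9261 ≡ 21 (mod 30), yet 21 ≡ 21 (mod 30), not 29.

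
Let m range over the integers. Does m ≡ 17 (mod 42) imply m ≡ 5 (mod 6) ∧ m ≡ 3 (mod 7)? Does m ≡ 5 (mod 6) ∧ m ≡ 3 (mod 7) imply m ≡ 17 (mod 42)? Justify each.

(⇒) Suppose m ≡ 17 (mod 42); write m = 42j + 17. Since 6 ∣ 42, reducing mod 6 gives m ≡ 17 ≡ 5 (mod 6); since 7 ∣ 42, reducing mod 7 gives m ≡ 17 ≡ 3 (mod 7).

(⇐) Conversely, if m ≡ 5 (mod 6) and m ≡ 3 (mod 7), then by the Chinese remainder theorem m ≡ 17 (mod 42). This is exactly m ≡ 17 (mod 42).

Both directions hold; the statement is true.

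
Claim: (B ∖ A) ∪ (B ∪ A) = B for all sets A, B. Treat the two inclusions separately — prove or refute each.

(⟸) Let x ∈ B. Then either x ∈ B and x ∉ A; or x ∈ A ∩ B. In each case x ∈ (B ∖ A) ∪ (B ∪ A), so B ⊆ (B ∖ A) ∪ (B ∪ A).

(⟹) This inclusion fails. Take A = {1}, B = ∅; then 1 ∈ (B ∖ A) ∪ (B ∪ A) but 1 ∉ B.

Only the reverse inclusion holds.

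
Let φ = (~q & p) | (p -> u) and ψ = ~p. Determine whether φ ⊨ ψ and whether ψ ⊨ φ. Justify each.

[⇐] Assume the antecedent. If u is true, (~q & p) | (p -> u) reduces to true regardless of the other variables. If u is false, the antecedent forces (u = F, q = F, p = F) or (u = F, q = T, p = F), and (~q & p) | (p -> u) holds there. Either way (~q & p) | (p -> u) holds.

[⇒] This fails. Under u = F, q = F, p = T, the left side is true but the right side is false.

(⇒) fails; (⇐) holds.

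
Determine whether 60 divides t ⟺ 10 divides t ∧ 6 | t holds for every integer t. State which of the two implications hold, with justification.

(⇒) If 60 ∣ t, write t = 60q. Since 60 = 6·10, t = 10·(6q), so 10 ∣ t; and since 60 = 10·6, t = 6·(10q), so 6 ∣ t.

(⇐) This fails: take t = 30. Both 10 ∣ 30 and 6 ∣ 30, yet 30 is not a multiple of 60 (since 30 = 0·60 + 30), so 60 ∤ 30.

Not equivalent: only (⇒) holds.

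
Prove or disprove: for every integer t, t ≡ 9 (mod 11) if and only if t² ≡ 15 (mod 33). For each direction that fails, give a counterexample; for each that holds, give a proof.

[⇒] This fails: take t = 20. Then 20 ≡ 9 (mod 11), but 20² = 400 ≡ 4 (mod 33), not 15.

[⇐] This fails: take t = 24. Then 24² = 576 ≡ 15 (mod 33), yet 24 ≡ 2 (mod 11), not 9.

Both directions fail.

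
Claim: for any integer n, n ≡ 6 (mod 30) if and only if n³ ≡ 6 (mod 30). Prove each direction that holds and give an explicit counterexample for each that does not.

The biconditional holds.

Converse. Suppose n³ ≡ 6 (mod 30). The only residue r in {0, …, 29} with r³ ≡ 6 (mod 30) is r = 6, so n ≡ 6 (mod 30).

Forward direction. Suppose n ≡ 6 (mod 30). Write n = 30j + 6. Then (30j + 6)³ = 27000j³ + 16200j² + 3240j + 216 = 30(900j³ + 540j² + 108j + 7) + 6, so n³ ≡ 6 (mod 30).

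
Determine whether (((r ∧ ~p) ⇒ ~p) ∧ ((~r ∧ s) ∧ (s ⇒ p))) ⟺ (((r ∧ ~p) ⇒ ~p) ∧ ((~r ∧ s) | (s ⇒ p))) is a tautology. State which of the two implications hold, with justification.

(⟹) Assume the antecedent. If r is true, the antecedent cannot hold. If r is false, the consequent reduces to true regardless of the other variables. Either way the consequent holds.

(⟸) This fails. Under r = F, p = F, s = F, the left side is false but the right side is true.

Only the forward implication holds.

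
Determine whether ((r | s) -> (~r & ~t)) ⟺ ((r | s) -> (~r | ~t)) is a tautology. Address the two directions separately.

Only the forward implication holds.

(→) Assume the antecedent. If t is true, the antecedent forces (t = T, s = F, r = F), and (r | s) -> (~r | ~t) holds there. If t is false, (r | s) -> (~r | ~t) reduces to true regardless of the other variables. Either way (r | s) -> (~r | ~t) holds.

(←) This fails. Under t = T, s = T, r = F, the left side is false but the right side is true.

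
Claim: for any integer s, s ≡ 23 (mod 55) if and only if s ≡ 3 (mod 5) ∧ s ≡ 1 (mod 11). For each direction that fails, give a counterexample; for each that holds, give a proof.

Both directions hold; the statement is true.

(⟹) Suppose s ≡ 23 (mod 55); write s = 55j + 23. Since 5 ∣ 55, reducing mod 5 gives s ≡ 23 ≡ 3 (mod 5); since 11 ∣ 55, reducing mod 11 gives s ≡ 23 ≡ 1 (mod 11).

(⟸) Conversely, if s ≡ 3 (mod 5) and s ≡ 1 (mod 11), then by the Chinese remainder theorem s ≡ 23 (mod 55). This is exactly s ≡ 23 (mod 55).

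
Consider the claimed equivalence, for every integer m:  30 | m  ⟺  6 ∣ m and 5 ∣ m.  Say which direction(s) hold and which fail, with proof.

Both directions hold.

[⇐] Suppose 6 ∣ m and 5 ∣ m. Any common multiple of 6 and 5 is a multiple of their lcm; here gcd(6, 5) = 1, so lcm(6, 5) = 6·5 = 30, so 30 ∣ m.

[⇒] If 30 ∣ m, write m = 30q. Since 30 = 5·6, m = 6·(5q), so 6 ∣ m; and since 30 = 6·5, m = 5·(6q), so 5 ∣ m.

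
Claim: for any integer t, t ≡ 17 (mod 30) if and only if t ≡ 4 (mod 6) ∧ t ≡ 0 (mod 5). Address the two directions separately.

Neither direction holds.

Forward direction. This fails: t = 17 gives 17 ≡ 17 (mod 30) but 17 ≡ 5 (mod 6), so the conjunction on the right does not hold.

Converse. This fails: t = 10 satisfies both congruences on the right (10 ≡ 4 mod 6 and 10 ≡ 0 mod 5) yet 10 ≡ 10 (mod 30), not 17.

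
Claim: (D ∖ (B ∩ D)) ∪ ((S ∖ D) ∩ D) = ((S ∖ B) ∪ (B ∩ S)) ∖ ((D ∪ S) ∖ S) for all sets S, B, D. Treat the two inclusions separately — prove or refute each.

Forward inclusion. This inclusion fails. Take S = ∅, B = ∅, D = {1}; then 1 ∈ (D ∖ (B ∩ D)) ∪ ((S ∖ D) ∩ D) but 1 ∉ ((S ∖ B) ∪ (B ∩ S)) ∖ ((D ∪ S) ∖ S).

Reverse inclusion. This inclusion fails. Take S = {1}, B = ∅, D = ∅; then 1 ∈ ((S ∖ B) ∪ (B ∩ S)) ∖ ((D ∪ S) ∖ S) but 1 ∉ (D ∖ (B ∩ D)) ∪ ((S ∖ D) ∩ D).

(⊆) fails and (⊇) fails.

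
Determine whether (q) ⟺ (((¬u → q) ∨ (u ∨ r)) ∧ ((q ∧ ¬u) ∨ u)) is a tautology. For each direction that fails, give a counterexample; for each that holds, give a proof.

(⇒) Assume the antecedent. If u is true, the consequent reduces to true regardless of the other variables. If u is false, the antecedent forces (u = F, r = F, q = T) or (u = F, r = T, q = T), and the consequent holds there. Either way the consequent holds.

(⇐) This fails. Under u = T, r = F, q = F, the left side is false but the right side is true.

(⇒) holds; (⇐) fails.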